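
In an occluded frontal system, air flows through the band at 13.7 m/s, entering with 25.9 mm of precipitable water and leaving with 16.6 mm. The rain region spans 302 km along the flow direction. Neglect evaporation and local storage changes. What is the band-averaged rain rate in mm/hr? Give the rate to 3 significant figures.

R ≈ 1.52 mm/hr

Column moisture flux per unit crosswind length is F = V × PW.
Inflow: F_in = 13.7 × 25.9 = 354.83 mm·m/s
Outflow: F_out = 13.7 × 16.6 = 227.42 mm·m/s
Steady-state rate R = (F_in − F_out)/L = (354.83 − 227.42) / 302000 m = 4.219e-04 mm/s.
R = 4.219e-04 × 3600 = 1.52 mm/hr.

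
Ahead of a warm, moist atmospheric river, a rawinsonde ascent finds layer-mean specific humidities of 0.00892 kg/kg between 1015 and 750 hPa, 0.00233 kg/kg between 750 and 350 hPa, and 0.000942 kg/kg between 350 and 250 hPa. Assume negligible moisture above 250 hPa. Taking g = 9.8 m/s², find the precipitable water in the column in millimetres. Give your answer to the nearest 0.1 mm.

PW ≈ 34.6 mm

Precipitable water is the column-integrated vapour mass per unit area: PW = (1/g) Σ q̄ Δp, with q in kg/kg and Δp in Pa (1 kg/m² of water = 1 mm).
Layer 1015–750 hPa: Δp = 265 hPa = 26500 Pa, q̄ = 0.00892 kg/kg → 0.00892 × 26500 / 9.8 = 24.12 mm
Layer 750–350 hPa: Δp = 400 hPa = 40000 Pa, q̄ = 0.00233 kg/kg → 0.00233 × 40000 / 9.8 = 9.51 mm
Layer 350–250 hPa: Δp = 100 hPa = 10000 Pa, q̄ = 0.000942 kg/kg → 0.000942 × 10000 / 9.8 = 0.96 mm
PW = 24.12 + 9.51 + 0.96 = 34.59 ≈ 34.6 mm.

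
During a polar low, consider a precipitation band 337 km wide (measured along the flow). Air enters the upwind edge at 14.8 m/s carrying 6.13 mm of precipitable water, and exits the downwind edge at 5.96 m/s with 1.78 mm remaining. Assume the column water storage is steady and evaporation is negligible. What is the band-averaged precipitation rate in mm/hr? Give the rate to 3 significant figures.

R ≈ 0.856 mm/hr

Column moisture flux per unit crosswind length is F = V × PW.
Inflow: F_in = 14.8 × 6.13 = 90.724 mm·m/s
Outflow: F_out = 5.96 × 1.78 = 10.6088 mm·m/s
Steady-state rate R = (F_in − F_out)/L = (90.724 − 10.6088) / 337000 m = 2.377e-04 mm/s.
R = 2.377e-04 × 3600 = 0.856 mm/hr.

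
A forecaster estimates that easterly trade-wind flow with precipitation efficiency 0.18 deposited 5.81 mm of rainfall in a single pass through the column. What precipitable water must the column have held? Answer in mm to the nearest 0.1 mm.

PW = rainfall / ε = 5.81 / 0.18 = 32.3 mm.

PW ≈ 32.3 mm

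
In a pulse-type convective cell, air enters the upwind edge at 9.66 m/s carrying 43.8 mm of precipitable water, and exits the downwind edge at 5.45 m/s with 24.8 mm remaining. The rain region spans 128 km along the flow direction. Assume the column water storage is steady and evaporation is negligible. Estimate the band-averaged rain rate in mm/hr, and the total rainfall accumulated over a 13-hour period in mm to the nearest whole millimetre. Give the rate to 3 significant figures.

Column moisture flux per unit crosswind length is F = V × PW.
Inflow: F_in = 9.66 × 43.8 = 423.108 mm·m/s
Outflow: F_out = 5.45 × 24.8 = 135.16 mm·m/s
Steady-state rate R = (F_in − F_out)/L = (423.108 − 135.16) / 128000 m = 2.250e-03 mm/s.
R = 2.250e-03 × 3600 = 8.10 mm/hr.
Over 13 h: total = 8.10 × 13 = 105.3 ≈ 105 mm.

R ≈ 8.10 mm/hr; total ≈ 105 mm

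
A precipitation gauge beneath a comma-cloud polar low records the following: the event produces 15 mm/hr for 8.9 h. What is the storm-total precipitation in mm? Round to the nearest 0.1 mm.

total ≈ 133.5 mm

Total = Σ Rᵢ Δtᵢ = 15 × 8.9
      = 133.5 = 133.5 mm.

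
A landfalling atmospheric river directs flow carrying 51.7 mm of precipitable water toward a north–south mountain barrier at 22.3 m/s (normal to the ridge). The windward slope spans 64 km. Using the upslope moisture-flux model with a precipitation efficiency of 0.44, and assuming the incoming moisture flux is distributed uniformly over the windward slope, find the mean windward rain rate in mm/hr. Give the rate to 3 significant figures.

Incoming column moisture flux per unit ridge length: F = V × PW = 22.3 × 51.7 = 1152.91 mm·m/s.
Spread over the 64 km slope with efficiency ε = 0.44: R = ε·F/W = 0.44 × 1152.91 / 64000 m = 7.926e-03 mm/s.
R = 7.926e-03 × 3600 = 28.5 mm/hr.

R ≈ 28.5 mm/hr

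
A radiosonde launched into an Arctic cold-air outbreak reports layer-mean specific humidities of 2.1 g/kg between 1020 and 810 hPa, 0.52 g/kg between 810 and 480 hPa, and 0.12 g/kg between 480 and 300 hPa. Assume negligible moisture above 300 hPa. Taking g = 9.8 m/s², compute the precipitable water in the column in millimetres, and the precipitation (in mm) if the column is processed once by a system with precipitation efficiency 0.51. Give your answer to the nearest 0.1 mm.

Precipitable water is the column-integrated vapour mass per unit area: PW = (1/g) Σ q̄ Δp, with q in kg/kg and Δp in Pa (1 kg/m² of water = 1 mm).
Layer 1020–810 hPa: Δp = 210 hPa = 21000 Pa, q̄ = 0.0021 kg/kg → 0.0021 × 21000 / 9.8 = 4.50 mm
Layer 810–480 hPa: Δp = 330 hPa = 33000 Pa, q̄ = 0.00052 kg/kg → 0.00052 × 33000 / 9.8 = 1.75 mm
Layer 480–300 hPa: Δp = 180 hPa = 18000 Pa, q̄ = 0.00012 kg/kg → 0.00012 × 18000 / 9.8 = 0.22 mm
PW = 4.50 + 1.75 + 0.22 = 6.47 ≈ 6.5 mm.
Precipitation = ε × PW = 0.51 × 6.5 = 3.3 mm.

PW ≈ 6.5 mm; precipitation ≈ 3.3 mm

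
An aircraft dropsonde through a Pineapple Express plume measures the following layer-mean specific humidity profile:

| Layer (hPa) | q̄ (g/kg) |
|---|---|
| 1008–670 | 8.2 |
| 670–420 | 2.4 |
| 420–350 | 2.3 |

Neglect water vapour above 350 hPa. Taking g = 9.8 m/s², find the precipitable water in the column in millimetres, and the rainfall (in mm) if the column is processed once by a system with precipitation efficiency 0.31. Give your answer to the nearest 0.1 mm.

Precipitable water is the column-integrated vapour mass per unit area: PW = (1/g) Σ q̄ Δp, with q in kg/kg and Δp in Pa (1 kg/m² of water = 1 mm).
Layer 1008–670 hPa: Δp = 338 hPa = 33800 Pa, q̄ = 0.0082 kg/kg → 0.0082 × 33800 / 9.8 = 28.28 mm
Layer 670–420 hPa: Δp = 250 hPa = 25000 Pa, q̄ = 0.0024 kg/kg → 0.0024 × 25000 / 9.8 = 6.12 mm
Layer 420–350 hPa: Δp = 70 hPa = 7000 Pa, q̄ = 0.0023 kg/kg → 0.0023 × 7000 / 9.8 = 1.64 mm
PW = 28.28 + 6.12 + 1.64 = 36.04 ≈ 36.0 mm.
Rainfall = ε × PW = 0.31 × 36.0 = 11.2 mm.

PW ≈ 36.0 mm; rainfall ≈ 11.2 mm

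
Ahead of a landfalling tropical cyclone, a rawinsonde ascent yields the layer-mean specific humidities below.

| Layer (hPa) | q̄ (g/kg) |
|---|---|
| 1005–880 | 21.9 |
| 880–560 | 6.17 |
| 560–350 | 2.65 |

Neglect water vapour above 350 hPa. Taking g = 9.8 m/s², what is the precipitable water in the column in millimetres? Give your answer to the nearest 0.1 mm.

PW ≈ 53.8 mm

Precipitable water is the column-integrated vapour mass per unit area: PW = (1/g) Σ q̄ Δp, with q in kg/kg and Δp in Pa (1 kg/m² of water = 1 mm).
Layer 1005–880 hPa: Δp = 125 hPa = 12500 Pa, q̄ = 0.0219 kg/kg → 0.0219 × 12500 / 9.8 = 27.93 mm
Layer 880–560 hPa: Δp = 320 hPa = 32000 Pa, q̄ = 0.00617 kg/kg → 0.00617 × 32000 / 9.8 = 20.15 mm
Layer 560–350 hPa: Δp = 210 hPa = 21000 Pa, q̄ = 0.00265 kg/kg → 0.00265 × 21000 / 9.8 = 5.68 mm
PW = 27.93 + 20.15 + 5.68 = 53.76 ≈ 53.8 mm.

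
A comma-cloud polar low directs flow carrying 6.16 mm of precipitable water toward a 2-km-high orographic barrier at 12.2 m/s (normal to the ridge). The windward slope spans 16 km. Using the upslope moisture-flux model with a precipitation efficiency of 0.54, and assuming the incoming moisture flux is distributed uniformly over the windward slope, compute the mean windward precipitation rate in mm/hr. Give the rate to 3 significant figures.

Incoming column moisture flux per unit ridge length: F = V × PW = 12.2 × 6.16 = 75.152 mm·m/s.
Spread over the 16 km slope with efficiency ε = 0.54: R = ε·F/W = 0.54 × 75.152 / 16000 m = 2.536e-03 mm/s.
R = 2.536e-03 × 3600 = 9.13 mm/hr.

R ≈ 9.13 mm/hr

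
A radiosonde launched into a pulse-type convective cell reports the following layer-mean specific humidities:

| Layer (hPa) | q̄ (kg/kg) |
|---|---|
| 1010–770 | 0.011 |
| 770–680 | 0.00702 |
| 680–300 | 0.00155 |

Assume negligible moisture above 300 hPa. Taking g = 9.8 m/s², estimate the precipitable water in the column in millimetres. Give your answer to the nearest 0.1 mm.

Precipitable water is the column-integrated vapour mass per unit area: PW = (1/g) Σ q̄ Δp, with q in kg/kg and Δp in Pa (1 kg/m² of water = 1 mm).
Layer 1010–770 hPa: Δp = 240 hPa = 24000 Pa, q̄ = 0.011 kg/kg → 0.011 × 24000 / 9.8 = 26.94 mm
Layer 770–680 hPa: Δp = 90 hPa = 9000 Pa, q̄ = 0.00702 kg/kg → 0.00702 × 9000 / 9.8 = 6.45 mm
Layer 680–300 hPa: Δp = 380 hPa = 38000 Pa, q̄ = 0.00155 kg/kg → 0.00155 × 38000 / 9.8 = 6.01 mm
PW = 26.94 + 6.45 + 6.01 = 39.40 ≈ 39.4 mm.

PW ≈ 39.4 mm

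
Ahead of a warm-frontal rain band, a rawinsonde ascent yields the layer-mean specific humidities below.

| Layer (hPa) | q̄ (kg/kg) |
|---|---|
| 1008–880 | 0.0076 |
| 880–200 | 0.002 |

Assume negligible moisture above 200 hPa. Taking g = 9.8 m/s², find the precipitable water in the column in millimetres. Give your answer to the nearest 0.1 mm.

Precipitable water is the column-integrated vapour mass per unit area: PW = (1/g) Σ q̄ Δp, with q in kg/kg and Δp in Pa (1 kg/m² of water = 1 mm).
Layer 1008–880 hPa: Δp = 128 hPa = 12800 Pa, q̄ = 0.0076 kg/kg → 0.0076 × 12800 / 9.8 = 9.93 mm
Layer 880–200 hPa: Δp = 680 hPa = 68000 Pa, q̄ = 0.002 kg/kg → 0.002 × 68000 / 9.8 = 13.88 mm
PW = 9.93 + 13.88 = 23.81 ≈ 23.8 mm.

PW ≈ 23.8 mm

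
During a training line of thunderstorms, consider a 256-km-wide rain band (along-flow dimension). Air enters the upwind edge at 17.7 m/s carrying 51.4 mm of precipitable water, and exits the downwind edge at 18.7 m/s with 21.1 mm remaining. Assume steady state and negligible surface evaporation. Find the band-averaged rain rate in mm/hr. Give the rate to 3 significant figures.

Column moisture flux per unit crosswind length is F = V × PW.
Inflow: F_in = 17.7 × 51.4 = 909.78 mm·m/s
Outflow: F_out = 18.7 × 21.1 = 394.57 mm·m/s
Steady-state rate R = (F_in − F_out)/L = (909.78 − 394.57) / 256000 m = 2.013e-03 mm/s.
R = 2.013e-03 × 3600 = 7.25 mm/hr.

R ≈ 7.25 mm/hr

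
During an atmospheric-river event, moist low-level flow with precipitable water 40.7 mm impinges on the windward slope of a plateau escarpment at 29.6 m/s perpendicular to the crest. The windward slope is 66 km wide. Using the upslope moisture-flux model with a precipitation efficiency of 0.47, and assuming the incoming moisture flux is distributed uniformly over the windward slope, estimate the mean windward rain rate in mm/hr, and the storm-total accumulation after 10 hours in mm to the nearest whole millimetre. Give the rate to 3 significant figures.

R ≈ 30.9 mm/hr; total ≈ 309 mm

Incoming column moisture flux per unit ridge length: F = V × PW = 29.6 × 40.7 = 1204.72 mm·m/s.
Spread over the 66 km slope with efficiency ε = 0.47: R = ε·F/W = 0.47 × 1204.72 / 66000 m = 8.579e-03 mm/s.
R = 8.579e-03 × 3600 = 30.9 mm/hr.
Over 10 h: total = 30.9 × 10 = 309 mm.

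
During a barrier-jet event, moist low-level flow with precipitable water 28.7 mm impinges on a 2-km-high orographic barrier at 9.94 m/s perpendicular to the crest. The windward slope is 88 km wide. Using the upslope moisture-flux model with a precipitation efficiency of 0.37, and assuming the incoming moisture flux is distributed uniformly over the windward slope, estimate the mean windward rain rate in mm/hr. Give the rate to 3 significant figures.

R ≈ 4.32 mm/hr

Incoming column moisture flux per unit ridge length: F = V × PW = 9.94 × 28.7 = 285.278 mm·m/s.
Spread over the 88 km slope with efficiency ε = 0.37: R = ε·F/W = 0.37 × 285.278 / 88000 m = 1.199e-03 mm/s.
R = 1.199e-03 × 3600 = 4.32 mm/hr.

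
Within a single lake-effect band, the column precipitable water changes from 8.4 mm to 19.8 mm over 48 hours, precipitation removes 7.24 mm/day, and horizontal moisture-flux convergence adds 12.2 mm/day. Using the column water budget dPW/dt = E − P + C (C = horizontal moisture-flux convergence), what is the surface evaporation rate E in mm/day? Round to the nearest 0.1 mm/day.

dPW/dt = (19.8 − 8.4) mm / (48/24 day) = +5.700 mm/day.
E = dPW/dt + P − C = (+5.700) + 7.24 − (12.2) = 0.7 mm/day.

E ≈ 0.7 mm/day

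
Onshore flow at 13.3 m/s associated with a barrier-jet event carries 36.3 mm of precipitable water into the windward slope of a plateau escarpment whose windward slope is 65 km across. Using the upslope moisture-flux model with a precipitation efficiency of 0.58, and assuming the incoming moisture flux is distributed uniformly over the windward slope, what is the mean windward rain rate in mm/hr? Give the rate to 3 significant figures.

R ≈ 15.5 mm/hr

Incoming column moisture flux per unit ridge length: F = V × PW = 13.3 × 36.3 = 482.79 mm·m/s.
Spread over the 65 km slope with efficiency ε = 0.58: R = ε·F/W = 0.58 × 482.79 / 65000 m = 4.308e-03 mm/s.
R = 4.308e-03 × 3600 = 15.5 mm/hr.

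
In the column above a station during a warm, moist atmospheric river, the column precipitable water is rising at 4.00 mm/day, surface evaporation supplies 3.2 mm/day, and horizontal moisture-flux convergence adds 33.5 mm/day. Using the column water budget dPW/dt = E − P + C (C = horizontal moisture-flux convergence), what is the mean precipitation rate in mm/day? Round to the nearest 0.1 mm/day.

dPW/dt = +4.00 mm/day.
P = E + C − dPW/dt = 3.2 + (33.5) − (+4.00) = 32.7 mm/day.

P ≈ 32.7 mm/day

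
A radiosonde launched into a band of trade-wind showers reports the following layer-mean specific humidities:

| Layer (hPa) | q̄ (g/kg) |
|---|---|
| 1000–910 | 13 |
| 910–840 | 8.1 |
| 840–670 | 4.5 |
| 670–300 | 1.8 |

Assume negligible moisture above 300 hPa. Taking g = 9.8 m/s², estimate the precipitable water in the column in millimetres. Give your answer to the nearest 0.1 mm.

PW ≈ 32.3 mm

Precipitable water is the column-integrated vapour mass per unit area: PW = (1/g) Σ q̄ Δp, with q in kg/kg and Δp in Pa (1 kg/m² of water = 1 mm).
Layer 1000–910 hPa: Δp = 90 hPa = 9000 Pa, q̄ = 0.013 kg/kg → 0.013 × 9000 / 9.8 = 11.94 mm
Layer 910–840 hPa: Δp = 70 hPa = 7000 Pa, q̄ = 0.0081 kg/kg → 0.0081 × 7000 / 9.8 = 5.79 mm
Layer 840–670 hPa: Δp = 170 hPa = 17000 Pa, q̄ = 0.0045 kg/kg → 0.0045 × 17000 / 9.8 = 7.81 mm
Layer 670–300 hPa: Δp = 370 hPa = 37000 Pa, q̄ = 0.0018 kg/kg → 0.0018 × 37000 / 9.8 = 6.80 mm
PW = 11.94 + 5.79 + 7.81 + 6.80 = 32.34 ≈ 32.3 mm.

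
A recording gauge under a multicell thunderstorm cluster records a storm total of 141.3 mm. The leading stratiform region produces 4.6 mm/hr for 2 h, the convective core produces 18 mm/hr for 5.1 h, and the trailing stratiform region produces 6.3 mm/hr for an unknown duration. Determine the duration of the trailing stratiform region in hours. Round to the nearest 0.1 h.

Known phases: 4.6 × 2 + 18 × 5.1 = 9.2 + 91.8 = 101 mm.
Remaining depth = 141.3 − 101 = 40.3 mm.
Duration = 40.3 / 6.3 = 6.4 h.

duration ≈ 6.4 h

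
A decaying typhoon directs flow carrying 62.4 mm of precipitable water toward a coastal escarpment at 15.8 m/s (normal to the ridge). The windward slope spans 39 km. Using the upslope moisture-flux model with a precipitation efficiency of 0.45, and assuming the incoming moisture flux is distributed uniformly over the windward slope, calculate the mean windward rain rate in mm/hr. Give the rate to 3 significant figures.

Incoming column moisture flux per unit ridge length: F = V × PW = 15.8 × 62.4 = 985.92 mm·m/s.
Spread over the 39 km slope with efficiency ε = 0.45: R = ε·F/W = 0.45 × 985.92 / 39000 m = 1.138e-02 mm/s.
R = 1.138e-02 × 3600 = 41.0 mm/hr.

R ≈ 41.0 mm/hr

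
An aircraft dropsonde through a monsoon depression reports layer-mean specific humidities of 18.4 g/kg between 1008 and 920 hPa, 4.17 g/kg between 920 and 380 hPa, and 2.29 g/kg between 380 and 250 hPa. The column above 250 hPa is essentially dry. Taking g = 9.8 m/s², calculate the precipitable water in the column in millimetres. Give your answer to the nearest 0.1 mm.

PW ≈ 42.5 mm

Precipitable water is the column-integrated vapour mass per unit area: PW = (1/g) Σ q̄ Δp, with q in kg/kg and Δp in Pa (1 kg/m² of water = 1 mm).
Layer 1008–920 hPa: Δp = 88 hPa = 8800 Pa, q̄ = 0.0184 kg/kg → 0.0184 × 8800 / 9.8 = 16.52 mm
Layer 920–380 hPa: Δp = 540 hPa = 54000 Pa, q̄ = 0.00417 kg/kg → 0.00417 × 54000 / 9.8 = 22.98 mm
Layer 380–250 hPa: Δp = 130 hPa = 13000 Pa, q̄ = 0.00229 kg/kg → 0.00229 × 13000 / 9.8 = 3.04 mm
PW = 16.52 + 22.98 + 3.04 = 42.54 ≈ 42.5 mm.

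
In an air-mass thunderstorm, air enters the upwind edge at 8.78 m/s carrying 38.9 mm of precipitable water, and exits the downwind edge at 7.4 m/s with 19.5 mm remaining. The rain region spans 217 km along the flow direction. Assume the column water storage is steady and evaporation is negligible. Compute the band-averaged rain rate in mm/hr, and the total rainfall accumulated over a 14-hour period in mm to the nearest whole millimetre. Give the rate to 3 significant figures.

Column moisture flux per unit crosswind length is F = V × PW.
Inflow: F_in = 8.78 × 38.9 = 341.542 mm·m/s
Outflow: F_out = 7.4 × 19.5 = 144.3 mm·m/s
Steady-state rate R = (F_in − F_out)/L = (341.542 − 144.3) / 217000 m = 9.089e-04 mm/s.
R = 9.089e-04 × 3600 = 3.27 mm/hr.
Over 14 h: total = 3.27 × 14 = 45.78 ≈ 46 mm.

R ≈ 3.27 mm/hr; total ≈ 46 mm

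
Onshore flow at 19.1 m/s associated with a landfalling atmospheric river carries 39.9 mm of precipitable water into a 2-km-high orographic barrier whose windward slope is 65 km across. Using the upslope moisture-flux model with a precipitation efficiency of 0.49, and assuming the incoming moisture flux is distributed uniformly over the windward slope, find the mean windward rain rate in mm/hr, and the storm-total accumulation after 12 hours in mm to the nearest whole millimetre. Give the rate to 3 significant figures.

R ≈ 20.7 mm/hr; total ≈ 248 mm

Incoming column moisture flux per unit ridge length: F = V × PW = 19.1 × 39.9 = 762.09 mm·m/s.
Spread over the 65 km slope with efficiency ε = 0.49: R = ε·F/W = 0.49 × 762.09 / 65000 m = 5.745e-03 mm/s.
R = 5.745e-03 × 3600 = 20.7 mm/hr.
Over 12 h: total = 20.7 × 12 = 248.4 ≈ 248 mm.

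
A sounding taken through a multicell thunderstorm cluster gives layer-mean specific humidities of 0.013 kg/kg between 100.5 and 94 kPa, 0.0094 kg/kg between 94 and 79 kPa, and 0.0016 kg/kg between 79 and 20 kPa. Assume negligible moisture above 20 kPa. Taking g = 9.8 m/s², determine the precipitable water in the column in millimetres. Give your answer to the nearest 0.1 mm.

Precipitable water is the column-integrated vapour mass per unit area: PW = (1/g) Σ q̄ Δp, with q in kg/kg and Δp in Pa (1 kg/m² of water = 1 mm).
Layer 100.5–94 kPa: Δp = 65 hPa = 6500 Pa, q̄ = 0.013 kg/kg → 0.013 × 6500 / 9.8 = 8.62 mm
Layer 94–79 kPa: Δp = 150 hPa = 15000 Pa, q̄ = 0.0094 kg/kg → 0.0094 × 15000 / 9.8 = 14.39 mm
Layer 79–20 kPa: Δp = 590 hPa = 59000 Pa, q̄ = 0.0016 kg/kg → 0.0016 × 59000 / 9.8 = 9.63 mm
PW = 8.62 + 14.39 + 9.63 = 32.64 ≈ 32.6 mm.

PW ≈ 32.6 mm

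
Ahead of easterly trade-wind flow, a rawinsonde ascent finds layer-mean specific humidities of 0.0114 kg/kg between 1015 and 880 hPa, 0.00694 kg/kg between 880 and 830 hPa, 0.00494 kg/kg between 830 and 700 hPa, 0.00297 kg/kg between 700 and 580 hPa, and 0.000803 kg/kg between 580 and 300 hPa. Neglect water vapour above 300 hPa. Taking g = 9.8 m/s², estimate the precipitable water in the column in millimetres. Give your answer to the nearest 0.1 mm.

Precipitable water is the column-integrated vapour mass per unit area: PW = (1/g) Σ q̄ Δp, with q in kg/kg and Δp in Pa (1 kg/m² of water = 1 mm).
Layer 1015–880 hPa: Δp = 135 hPa = 13500 Pa, q̄ = 0.0114 kg/kg → 0.0114 × 13500 / 9.8 = 15.70 mm
Layer 880–830 hPa: Δp = 50 hPa = 5000 Pa, q̄ = 0.00694 kg/kg → 0.00694 × 5000 / 9.8 = 3.54 mm
Layer 830–700 hPa: Δp = 130 hPa = 13000 Pa, q̄ = 0.00494 kg/kg → 0.00494 × 13000 / 9.8 = 6.55 mm
Layer 700–580 hPa: Δp = 120 hPa = 12000 Pa, q̄ = 0.00297 kg/kg → 0.00297 × 12000 / 9.8 = 3.64 mm
Layer 580–300 hPa: Δp = 280 hPa = 28000 Pa, q̄ = 0.000803 kg/kg → 0.000803 × 28000 / 9.8 = 2.29 mm
PW = 15.70 + 3.54 + 6.55 + 3.64 + 2.29 = 31.72 ≈ 31.7 mm.

PW ≈ 31.7 mm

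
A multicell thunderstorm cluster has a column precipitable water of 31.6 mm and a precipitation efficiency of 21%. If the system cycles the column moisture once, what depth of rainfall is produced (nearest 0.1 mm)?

rainfall ≈ 6.6 mm

Rainfall = ε × PW = 0.21 × 31.6 = 6.6 mm.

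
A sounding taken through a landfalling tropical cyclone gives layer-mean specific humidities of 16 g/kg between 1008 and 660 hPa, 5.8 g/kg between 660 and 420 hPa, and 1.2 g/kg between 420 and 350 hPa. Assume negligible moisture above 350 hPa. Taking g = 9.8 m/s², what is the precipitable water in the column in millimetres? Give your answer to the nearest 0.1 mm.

PW ≈ 71.9 mm

Precipitable water is the column-integrated vapour mass per unit area: PW = (1/g) Σ q̄ Δp, with q in kg/kg and Δp in Pa (1 kg/m² of water = 1 mm).
Layer 1008–660 hPa: Δp = 348 hPa = 34800 Pa, q̄ = 0.016 kg/kg → 0.016 × 34800 / 9.8 = 56.82 mm
Layer 660–420 hPa: Δp = 240 hPa = 24000 Pa, q̄ = 0.0058 kg/kg → 0.0058 × 24000 / 9.8 = 14.20 mm
Layer 420–350 hPa: Δp = 70 hPa = 7000 Pa, q̄ = 0.0012 kg/kg → 0.0012 × 7000 / 9.8 = 0.86 mm
PW = 56.82 + 14.20 + 0.86 = 71.88 ≈ 71.9 mm.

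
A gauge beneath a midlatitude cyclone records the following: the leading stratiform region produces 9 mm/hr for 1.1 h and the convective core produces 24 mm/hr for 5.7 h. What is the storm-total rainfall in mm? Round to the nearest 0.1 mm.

Total = Σ Rᵢ Δtᵢ = 9 × 1.1 + 24 × 5.7
      = 9.9 + 136.8 = 146.7 mm.

total ≈ 146.7 mm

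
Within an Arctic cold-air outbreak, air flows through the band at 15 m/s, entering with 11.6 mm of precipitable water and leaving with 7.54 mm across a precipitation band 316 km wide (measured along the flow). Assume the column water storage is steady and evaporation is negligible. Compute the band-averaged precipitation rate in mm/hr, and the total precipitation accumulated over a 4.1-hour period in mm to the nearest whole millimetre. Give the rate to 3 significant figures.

R ≈ 0.694 mm/hr; total ≈ 3 mm

Column moisture flux per unit crosswind length is F = V × PW.
Inflow: F_in = 15 × 11.6 = 174 mm·m/s
Outflow: F_out = 15 × 7.54 = 113.1 mm·m/s
Steady-state rate R = (F_in − F_out)/L = (174 − 113.1) / 316000 m = 1.927e-04 mm/s.
R = 1.927e-04 × 3600 = 0.694 mm/hr.
Over 4.1 h: total = 0.694 × 4.1 = 2.8454 ≈ 3 mm.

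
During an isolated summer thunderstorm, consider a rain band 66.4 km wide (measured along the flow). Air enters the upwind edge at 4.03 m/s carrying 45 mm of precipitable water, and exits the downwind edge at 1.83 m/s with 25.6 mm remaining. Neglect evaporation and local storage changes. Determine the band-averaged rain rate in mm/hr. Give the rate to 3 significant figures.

R ≈ 7.29 mm/hr

Column moisture flux per unit crosswind length is F = V × PW.
Inflow: F_in = 4.03 × 45 = 181.35 mm·m/s
Outflow: F_out = 1.83 × 25.6 = 46.848 mm·m/s
Steady-state rate R = (F_in − F_out)/L = (181.35 − 46.848) / 66400 m = 2.026e-03 mm/s.
R = 2.026e-03 × 3600 = 7.29 mm/hr.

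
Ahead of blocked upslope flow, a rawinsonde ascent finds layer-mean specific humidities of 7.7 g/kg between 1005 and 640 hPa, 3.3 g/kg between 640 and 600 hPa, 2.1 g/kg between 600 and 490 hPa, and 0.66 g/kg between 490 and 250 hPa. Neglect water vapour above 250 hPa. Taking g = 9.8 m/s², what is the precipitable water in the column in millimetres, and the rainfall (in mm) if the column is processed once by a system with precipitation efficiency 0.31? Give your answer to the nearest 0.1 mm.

PW ≈ 34.0 mm; rainfall ≈ 10.5 mm

Precipitable water is the column-integrated vapour mass per unit area: PW = (1/g) Σ q̄ Δp, with q in kg/kg and Δp in Pa (1 kg/m² of water = 1 mm).
Layer 1005–640 hPa: Δp = 365 hPa = 36500 Pa, q̄ = 0.0077 kg/kg → 0.0077 × 36500 / 9.8 = 28.68 mm
Layer 640–600 hPa: Δp = 40 hPa = 4000 Pa, q̄ = 0.0033 kg/kg → 0.0033 × 4000 / 9.8 = 1.35 mm
Layer 600–490 hPa: Δp = 110 hPa = 11000 Pa, q̄ = 0.0021 kg/kg → 0.0021 × 11000 / 9.8 = 2.36 mm
Layer 490–250 hPa: Δp = 240 hPa = 24000 Pa, q̄ = 0.00066 kg/kg → 0.00066 × 24000 / 9.8 = 1.62 mm
PW = 28.68 + 1.35 + 2.36 + 1.62 = 34.01 ≈ 34.0 mm.
Rainfall = ε × PW = 0.31 × 34.0 = 10.5 mm.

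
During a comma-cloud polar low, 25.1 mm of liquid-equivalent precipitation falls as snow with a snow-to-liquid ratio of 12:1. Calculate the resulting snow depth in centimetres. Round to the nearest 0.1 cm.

snow depth ≈ 30.1 cm

Snow depth = liquid × ratio = 25.1 mm × 12 = 301.2 mm = 30.1 cm.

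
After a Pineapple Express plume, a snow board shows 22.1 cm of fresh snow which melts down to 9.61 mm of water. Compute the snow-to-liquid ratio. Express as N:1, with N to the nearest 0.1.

Ratio = snow depth / SWE = 221 mm / 9.61 mm = 23.0, i.e. 23.0:1.

ratio ≈ 23.0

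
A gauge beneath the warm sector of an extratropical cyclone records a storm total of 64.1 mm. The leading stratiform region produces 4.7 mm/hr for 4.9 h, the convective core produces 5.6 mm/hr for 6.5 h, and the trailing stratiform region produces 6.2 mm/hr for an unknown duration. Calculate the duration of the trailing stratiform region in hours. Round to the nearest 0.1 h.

Known phases: 4.7 × 4.9 + 5.6 × 6.5 = 23.03 + 36.4 = 59.43 mm.
Remaining depth = 64.1 − 59.43 = 4.67 mm.
Duration = 4.67 / 6.2 = 0.8 h.

duration ≈ 0.8 h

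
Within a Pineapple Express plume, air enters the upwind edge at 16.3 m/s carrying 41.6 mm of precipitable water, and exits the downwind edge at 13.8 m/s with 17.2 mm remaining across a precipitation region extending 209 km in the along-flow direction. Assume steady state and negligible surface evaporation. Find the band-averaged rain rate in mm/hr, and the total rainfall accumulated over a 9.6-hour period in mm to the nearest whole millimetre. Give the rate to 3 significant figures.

R ≈ 7.59 mm/hr; total ≈ 73 mm

Column moisture flux per unit crosswind length is F = V × PW.
Inflow: F_in = 16.3 × 41.6 = 678.08 mm·m/s
Outflow: F_out = 13.8 × 17.2 = 237.36 mm·m/s
Steady-state rate R = (F_in − F_out)/L = (678.08 − 237.36) / 209000 m = 2.109e-03 mm/s.
R = 2.109e-03 × 3600 = 7.59 mm/hr.
Over 9.6 h: total = 7.59 × 9.6 = 72.864 ≈ 73 mm.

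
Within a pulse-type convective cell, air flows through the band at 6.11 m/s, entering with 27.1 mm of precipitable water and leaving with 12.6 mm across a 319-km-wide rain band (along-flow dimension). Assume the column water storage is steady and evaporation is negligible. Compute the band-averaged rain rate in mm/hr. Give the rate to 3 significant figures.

Column moisture flux per unit crosswind length is F = V × PW.
Inflow: F_in = 6.11 × 27.1 = 165.581 mm·m/s
Outflow: F_out = 6.11 × 12.6 = 76.986 mm·m/s
Steady-state rate R = (F_in − F_out)/L = (165.581 − 76.986) / 319000 m = 2.777e-04 mm/s.
R = 2.777e-04 × 3600 = 1.00 mm/hr.

R ≈ 1.00 mm/hr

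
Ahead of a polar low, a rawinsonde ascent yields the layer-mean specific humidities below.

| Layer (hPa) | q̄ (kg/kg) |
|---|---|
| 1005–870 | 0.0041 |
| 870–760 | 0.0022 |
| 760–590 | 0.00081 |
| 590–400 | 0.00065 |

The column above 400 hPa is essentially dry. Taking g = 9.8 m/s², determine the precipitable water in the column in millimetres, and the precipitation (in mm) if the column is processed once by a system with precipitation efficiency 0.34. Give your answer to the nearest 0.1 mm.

Precipitable water is the column-integrated vapour mass per unit area: PW = (1/g) Σ q̄ Δp, with q in kg/kg and Δp in Pa (1 kg/m² of water = 1 mm).
Layer 1005–870 hPa: Δp = 135 hPa = 13500 Pa, q̄ = 0.0041 kg/kg → 0.0041 × 13500 / 9.8 = 5.65 mm
Layer 870–760 hPa: Δp = 110 hPa = 11000 Pa, q̄ = 0.0022 kg/kg → 0.0022 × 11000 / 9.8 = 2.47 mm
Layer 760–590 hPa: Δp = 170 hPa = 17000 Pa, q̄ = 0.00081 kg/kg → 0.00081 × 17000 / 9.8 = 1.41 mm
Layer 590–400 hPa: Δp = 190 hPa = 19000 Pa, q̄ = 0.00065 kg/kg → 0.00065 × 19000 / 9.8 = 1.26 mm
PW = 5.65 + 2.47 + 1.41 + 1.26 = 10.79 ≈ 10.8 mm.
Precipitation = ε × PW = 0.34 × 10.8 = 3.7 mm.

PW ≈ 10.8 mm; precipitation ≈ 3.7 mm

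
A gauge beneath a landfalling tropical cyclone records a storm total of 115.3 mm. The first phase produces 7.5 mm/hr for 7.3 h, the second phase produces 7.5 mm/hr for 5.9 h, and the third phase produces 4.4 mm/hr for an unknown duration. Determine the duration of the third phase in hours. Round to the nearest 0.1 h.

duration ≈ 3.7 h

Known phases: 7.5 × 7.3 + 7.5 × 5.9 = 54.75 + 44.25 = 99 mm.
Remaining depth = 115.3 − 99 = 16.3 mm.
Duration = 16.3 / 4.4 = 3.7 h.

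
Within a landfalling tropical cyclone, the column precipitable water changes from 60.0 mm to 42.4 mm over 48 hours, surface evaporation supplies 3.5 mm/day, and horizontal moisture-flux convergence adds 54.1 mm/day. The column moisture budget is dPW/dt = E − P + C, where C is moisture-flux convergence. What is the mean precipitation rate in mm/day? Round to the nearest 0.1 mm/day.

P ≈ 66.4 mm/day

dPW/dt = (42.4 − 60.0) mm / (48/24 day) = -8.800 mm/day.
P = E + C − dPW/dt = 3.5 + (54.1) − (-8.800) = 66.4 mm/day.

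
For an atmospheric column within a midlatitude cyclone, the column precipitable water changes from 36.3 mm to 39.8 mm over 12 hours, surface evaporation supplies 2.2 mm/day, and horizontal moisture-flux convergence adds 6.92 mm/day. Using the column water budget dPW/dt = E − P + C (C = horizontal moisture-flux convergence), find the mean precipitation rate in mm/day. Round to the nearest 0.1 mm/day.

dPW/dt = (39.8 − 36.3) mm / (12/24 day) = +7.000 mm/day.
P = E + C − dPW/dt = 2.2 + (6.92) − (+7.000) = 2.1 mm/day.

P ≈ 2.1 mm/day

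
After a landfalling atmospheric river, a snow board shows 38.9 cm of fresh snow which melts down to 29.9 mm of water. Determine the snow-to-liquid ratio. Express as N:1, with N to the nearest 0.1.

Ratio = snow depth / SWE = 389 mm / 29.9 mm = 13.0, i.e. 13.0:1.

ratio ≈ 13.0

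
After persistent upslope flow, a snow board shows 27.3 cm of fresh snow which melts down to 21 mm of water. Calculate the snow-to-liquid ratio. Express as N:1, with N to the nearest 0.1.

Ratio = snow depth / SWE = 273 mm / 21 mm = 13.0, i.e. 13.0:1.

ratio ≈ 13.0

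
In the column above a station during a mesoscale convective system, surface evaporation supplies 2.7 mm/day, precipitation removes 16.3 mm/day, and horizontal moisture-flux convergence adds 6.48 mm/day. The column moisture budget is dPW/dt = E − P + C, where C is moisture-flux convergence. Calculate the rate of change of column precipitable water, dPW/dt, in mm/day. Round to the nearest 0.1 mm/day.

dPW/dt ≈ -7.1 mm/day

dPW/dt = E − P + C = 2.7 − 16.3 + (6.48) = -7.1 mm/day.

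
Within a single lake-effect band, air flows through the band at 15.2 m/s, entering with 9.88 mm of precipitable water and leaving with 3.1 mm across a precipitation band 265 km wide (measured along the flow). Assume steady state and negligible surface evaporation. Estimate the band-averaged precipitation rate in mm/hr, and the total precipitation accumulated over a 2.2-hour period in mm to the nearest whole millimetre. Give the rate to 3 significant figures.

R ≈ 1.40 mm/hr; total ≈ 3 mm

Column moisture flux per unit crosswind length is F = V × PW.
Inflow: F_in = 15.2 × 9.88 = 150.176 mm·m/s
Outflow: F_out = 15.2 × 3.1 = 47.12 mm·m/s
Steady-state rate R = (F_in − F_out)/L = (150.176 − 47.12) / 265000 m = 3.889e-04 mm/s.
R = 3.889e-04 × 3600 = 1.40 mm/hr.
Over 2.2 h: total = 1.40 × 2.2 = 3.08 ≈ 3 mm.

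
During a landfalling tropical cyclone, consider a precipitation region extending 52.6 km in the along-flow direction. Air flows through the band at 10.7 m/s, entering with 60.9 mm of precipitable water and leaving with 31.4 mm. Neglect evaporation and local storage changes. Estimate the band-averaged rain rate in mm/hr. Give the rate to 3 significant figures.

R ≈ 21.6 mm/hr

Column moisture flux per unit crosswind length is F = V × PW.
Inflow: F_in = 10.7 × 60.9 = 651.63 mm·m/s
Outflow: F_out = 10.7 × 31.4 = 335.98 mm·m/s
Steady-state rate R = (F_in − F_out)/L = (651.63 − 335.98) / 52600 m = 6.001e-03 mm/s.
R = 6.001e-03 × 3600 = 21.6 mm/hr.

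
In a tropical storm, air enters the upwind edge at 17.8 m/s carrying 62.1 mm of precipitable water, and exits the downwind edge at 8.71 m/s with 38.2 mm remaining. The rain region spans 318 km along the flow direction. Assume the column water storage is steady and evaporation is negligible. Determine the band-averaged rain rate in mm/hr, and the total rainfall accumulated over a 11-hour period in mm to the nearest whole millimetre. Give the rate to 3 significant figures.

Column moisture flux per unit crosswind length is F = V × PW.
Inflow: F_in = 17.8 × 62.1 = 1105.38 mm·m/s
Outflow: F_out = 8.71 × 38.2 = 332.722 mm·m/s
Steady-state rate R = (F_in − F_out)/L = (1105.38 − 332.722) / 318000 m = 2.430e-03 mm/s.
R = 2.430e-03 × 3600 = 8.75 mm/hr.
Over 11 h: total = 8.75 × 11 = 96.25 ≈ 96 mm.

R ≈ 8.75 mm/hr; total ≈ 96 mm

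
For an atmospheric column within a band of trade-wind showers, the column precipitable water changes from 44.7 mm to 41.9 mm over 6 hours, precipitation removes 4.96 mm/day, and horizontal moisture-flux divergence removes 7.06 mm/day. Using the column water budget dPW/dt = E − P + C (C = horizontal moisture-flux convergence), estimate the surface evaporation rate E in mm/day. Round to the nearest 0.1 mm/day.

dPW/dt = (41.9 − 44.7) mm / (6/24 day) = -11.200 mm/day.
E = dPW/dt + P − C = (-11.200) + 4.96 − (-7.06) = 0.8 mm/day.

E ≈ 0.8 mm/day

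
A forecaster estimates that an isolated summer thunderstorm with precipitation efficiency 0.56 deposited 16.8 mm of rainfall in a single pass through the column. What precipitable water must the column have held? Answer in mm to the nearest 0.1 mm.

PW = rainfall / ε = 16.8 / 0.56 = 30.0 mm.

PW ≈ 30.0 mm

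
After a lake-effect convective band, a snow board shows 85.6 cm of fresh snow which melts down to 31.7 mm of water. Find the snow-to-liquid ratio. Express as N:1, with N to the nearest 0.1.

ratio ≈ 27.0

Ratio = snow depth / SWE = 856 mm / 31.7 mm = 27.0, i.e. 27.0:1.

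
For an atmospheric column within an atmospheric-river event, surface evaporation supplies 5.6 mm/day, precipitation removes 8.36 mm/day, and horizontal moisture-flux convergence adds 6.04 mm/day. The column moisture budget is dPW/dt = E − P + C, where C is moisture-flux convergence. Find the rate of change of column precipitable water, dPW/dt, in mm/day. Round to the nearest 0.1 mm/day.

dPW/dt ≈ 3.3 mm/day

dPW/dt = E − P + C = 5.6 − 8.36 + (6.04) = 3.3 mm/day.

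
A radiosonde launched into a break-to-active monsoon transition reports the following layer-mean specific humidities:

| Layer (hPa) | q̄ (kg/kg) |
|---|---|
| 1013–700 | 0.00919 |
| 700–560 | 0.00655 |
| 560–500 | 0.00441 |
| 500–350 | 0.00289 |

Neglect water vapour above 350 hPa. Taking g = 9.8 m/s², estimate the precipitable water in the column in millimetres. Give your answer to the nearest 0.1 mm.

Precipitable water is the column-integrated vapour mass per unit area: PW = (1/g) Σ q̄ Δp, with q in kg/kg and Δp in Pa (1 kg/m² of water = 1 mm).
Layer 1013–700 hPa: Δp = 313 hPa = 31300 Pa, q̄ = 0.00919 kg/kg → 0.00919 × 31300 / 9.8 = 29.35 mm
Layer 700–560 hPa: Δp = 140 hPa = 14000 Pa, q̄ = 0.00655 kg/kg → 0.00655 × 14000 / 9.8 = 9.36 mm
Layer 560–500 hPa: Δp = 60 hPa = 6000 Pa, q̄ = 0.00441 kg/kg → 0.00441 × 6000 / 9.8 = 2.70 mm
Layer 500–350 hPa: Δp = 150 hPa = 15000 Pa, q̄ = 0.00289 kg/kg → 0.00289 × 15000 / 9.8 = 4.42 mm
PW = 29.35 + 9.36 + 2.70 + 4.42 = 45.83 ≈ 45.8 mm.

PW ≈ 45.8 mm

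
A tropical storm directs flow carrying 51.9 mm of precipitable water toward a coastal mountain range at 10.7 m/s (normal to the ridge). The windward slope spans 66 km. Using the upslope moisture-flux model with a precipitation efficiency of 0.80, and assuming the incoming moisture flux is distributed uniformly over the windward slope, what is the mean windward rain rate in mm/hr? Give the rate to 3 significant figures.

R ≈ 24.2 mm/hr

Incoming column moisture flux per unit ridge length: F = V × PW = 10.7 × 51.9 = 555.33 mm·m/s.
Spread over the 66 km slope with efficiency ε = 0.80: R = ε·F/W = 0.80 × 555.33 / 66000 m = 6.731e-03 mm/s.
R = 6.731e-03 × 3600 = 24.2 mm/hr.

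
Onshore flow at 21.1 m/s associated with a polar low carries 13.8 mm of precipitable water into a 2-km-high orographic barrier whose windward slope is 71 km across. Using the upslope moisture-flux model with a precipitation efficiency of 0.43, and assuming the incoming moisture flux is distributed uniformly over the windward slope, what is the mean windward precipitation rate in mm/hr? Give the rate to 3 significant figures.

Incoming column moisture flux per unit ridge length: F = V × PW = 21.1 × 13.8 = 291.18 mm·m/s.
Spread over the 71 km slope with efficiency ε = 0.43: R = ε·F/W = 0.43 × 291.18 / 71000 m = 1.763e-03 mm/s.
R = 1.763e-03 × 3600 = 6.35 mm/hr.

R ≈ 6.35 mm/hr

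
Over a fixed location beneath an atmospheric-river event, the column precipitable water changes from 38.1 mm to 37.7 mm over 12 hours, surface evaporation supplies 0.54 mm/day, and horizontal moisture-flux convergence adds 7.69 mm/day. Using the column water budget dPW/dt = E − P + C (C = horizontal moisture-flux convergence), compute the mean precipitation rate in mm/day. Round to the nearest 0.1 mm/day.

dPW/dt = (37.7 − 38.1) mm / (12/24 day) = -0.800 mm/day.
P = E + C − dPW/dt = 0.54 + (7.69) − (-0.800) = 9.0 mm/day.

P ≈ 9.0 mm/day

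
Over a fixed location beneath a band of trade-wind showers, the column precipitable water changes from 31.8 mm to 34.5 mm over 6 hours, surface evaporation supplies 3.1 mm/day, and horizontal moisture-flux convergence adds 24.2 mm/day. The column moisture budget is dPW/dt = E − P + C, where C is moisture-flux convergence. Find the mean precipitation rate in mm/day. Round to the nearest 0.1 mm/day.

dPW/dt = (34.5 − 31.8) mm / (6/24 day) = +10.800 mm/day.
P = E + C − dPW/dt = 3.1 + (24.2) − (+10.800) = 16.5 mm/day.

P ≈ 16.5 mm/day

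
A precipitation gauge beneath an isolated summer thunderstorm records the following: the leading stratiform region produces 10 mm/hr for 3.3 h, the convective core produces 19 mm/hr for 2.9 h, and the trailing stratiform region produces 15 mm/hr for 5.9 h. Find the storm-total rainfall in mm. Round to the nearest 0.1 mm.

total ≈ 176.6 mm

Total = Σ Rᵢ Δtᵢ = 10 × 3.3 + 19 × 2.9 + 15 × 5.9
      = 33 + 55.1 + 88.5 = 176.6 mm.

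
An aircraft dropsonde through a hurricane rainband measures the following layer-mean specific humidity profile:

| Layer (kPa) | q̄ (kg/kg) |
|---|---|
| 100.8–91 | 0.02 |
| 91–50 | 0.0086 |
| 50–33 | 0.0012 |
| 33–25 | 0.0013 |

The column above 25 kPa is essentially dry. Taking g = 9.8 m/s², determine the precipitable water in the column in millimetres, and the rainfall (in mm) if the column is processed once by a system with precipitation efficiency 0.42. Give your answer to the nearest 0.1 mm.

PW ≈ 59.1 mm; rainfall ≈ 24.8 mm

Precipitable water is the column-integrated vapour mass per unit area: PW = (1/g) Σ q̄ Δp, with q in kg/kg and Δp in Pa (1 kg/m² of water = 1 mm).
Layer 100.8–91 kPa: Δp = 98 hPa = 9800 Pa, q̄ = 0.02 kg/kg → 0.02 × 9800 / 9.8 = 20.00 mm
Layer 91–50 kPa: Δp = 410 hPa = 41000 Pa, q̄ = 0.0086 kg/kg → 0.0086 × 41000 / 9.8 = 35.98 mm
Layer 50–33 kPa: Δp = 170 hPa = 17000 Pa, q̄ = 0.0012 kg/kg → 0.0012 × 17000 / 9.8 = 2.08 mm
Layer 33–25 kPa: Δp = 80 hPa = 8000 Pa, q̄ = 0.0013 kg/kg → 0.0013 × 8000 / 9.8 = 1.06 mm
PW = 20.00 + 35.98 + 2.08 + 1.06 = 59.12 ≈ 59.1 mm.
Rainfall = ε × PW = 0.42 × 59.1 = 24.8 mm.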